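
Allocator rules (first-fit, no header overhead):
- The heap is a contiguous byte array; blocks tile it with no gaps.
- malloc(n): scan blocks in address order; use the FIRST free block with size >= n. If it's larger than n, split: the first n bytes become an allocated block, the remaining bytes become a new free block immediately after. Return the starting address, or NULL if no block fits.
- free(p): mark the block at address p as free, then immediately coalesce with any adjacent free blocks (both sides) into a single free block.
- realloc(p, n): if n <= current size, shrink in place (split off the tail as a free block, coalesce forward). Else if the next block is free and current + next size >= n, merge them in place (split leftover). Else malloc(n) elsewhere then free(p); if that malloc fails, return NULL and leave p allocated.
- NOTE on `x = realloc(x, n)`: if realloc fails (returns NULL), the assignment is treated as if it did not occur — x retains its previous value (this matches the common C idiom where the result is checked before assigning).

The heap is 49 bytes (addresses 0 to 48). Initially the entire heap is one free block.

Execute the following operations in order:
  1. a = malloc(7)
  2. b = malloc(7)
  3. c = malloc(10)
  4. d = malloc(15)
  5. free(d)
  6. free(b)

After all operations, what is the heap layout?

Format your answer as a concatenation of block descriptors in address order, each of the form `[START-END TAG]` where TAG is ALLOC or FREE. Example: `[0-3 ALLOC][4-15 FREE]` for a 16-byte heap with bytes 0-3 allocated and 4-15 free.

Op 1: a = malloc(7) -> a = 0; heap: [0-6 ALLOC][7-48 FREE]
Op 2: b = malloc(7) -> b = 7; heap: [0-6 ALLOC][7-13 ALLOC][14-48 FREE]
Op 3: c = malloc(10) -> c = 14; heap: [0-6 ALLOC][7-13 ALLOC][14-23 ALLOC][24-48 FREE]
Op 4: d = malloc(15) -> d = 24; heap: [0-6 ALLOC][7-13 ALLOC][14-23 ALLOC][24-38 ALLOC][39-48 FREE]
Op 5: free(d) -> (freed d); heap: [0-6 ALLOC][7-13 ALLOC][14-23 ALLOC][24-48 FREE]
Op 6: free(b) -> (freed b); heap: [0-6 ALLOC][7-13 FREE][14-23 ALLOC][24-48 FREE]

Answer: [0-6 ALLOC][7-13 FREE][14-23 ALLOC][24-48 FREE]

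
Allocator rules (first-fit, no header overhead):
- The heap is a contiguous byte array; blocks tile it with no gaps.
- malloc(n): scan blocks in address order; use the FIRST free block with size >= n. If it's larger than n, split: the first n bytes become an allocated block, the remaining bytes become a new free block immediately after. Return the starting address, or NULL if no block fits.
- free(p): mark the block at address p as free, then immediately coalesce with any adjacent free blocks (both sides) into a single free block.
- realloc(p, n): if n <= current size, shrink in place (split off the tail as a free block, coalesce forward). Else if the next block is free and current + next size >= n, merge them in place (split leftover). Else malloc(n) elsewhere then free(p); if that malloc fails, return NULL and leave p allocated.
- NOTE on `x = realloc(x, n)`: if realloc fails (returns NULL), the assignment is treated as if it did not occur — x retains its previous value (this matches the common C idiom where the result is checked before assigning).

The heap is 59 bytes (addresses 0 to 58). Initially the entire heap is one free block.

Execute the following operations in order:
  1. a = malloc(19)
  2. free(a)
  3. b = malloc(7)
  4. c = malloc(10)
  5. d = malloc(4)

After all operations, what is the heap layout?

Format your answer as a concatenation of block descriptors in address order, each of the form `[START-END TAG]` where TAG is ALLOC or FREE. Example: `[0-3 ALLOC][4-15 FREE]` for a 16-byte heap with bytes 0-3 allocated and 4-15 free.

Answer: [0-6 ALLOC][7-16 ALLOC][17-20 ALLOC][21-58 FREE]

Derivation:
Op 1: a = malloc(19) -> a = 0; heap: [0-18 ALLOC][19-58 FREE]
Op 2: free(a) -> (freed a); heap: [0-58 FREE]
Op 3: b = malloc(7) -> b = 0; heap: [0-6 ALLOC][7-58 FREE]
Op 4: c = malloc(10) -> c = 7; heap: [0-6 ALLOC][7-16 ALLOC][17-58 FREE]
Op 5: d = malloc(4) -> d = 17; heap: [0-6 ALLOC][7-16 ALLOC][17-20 ALLOC][21-58 FREE]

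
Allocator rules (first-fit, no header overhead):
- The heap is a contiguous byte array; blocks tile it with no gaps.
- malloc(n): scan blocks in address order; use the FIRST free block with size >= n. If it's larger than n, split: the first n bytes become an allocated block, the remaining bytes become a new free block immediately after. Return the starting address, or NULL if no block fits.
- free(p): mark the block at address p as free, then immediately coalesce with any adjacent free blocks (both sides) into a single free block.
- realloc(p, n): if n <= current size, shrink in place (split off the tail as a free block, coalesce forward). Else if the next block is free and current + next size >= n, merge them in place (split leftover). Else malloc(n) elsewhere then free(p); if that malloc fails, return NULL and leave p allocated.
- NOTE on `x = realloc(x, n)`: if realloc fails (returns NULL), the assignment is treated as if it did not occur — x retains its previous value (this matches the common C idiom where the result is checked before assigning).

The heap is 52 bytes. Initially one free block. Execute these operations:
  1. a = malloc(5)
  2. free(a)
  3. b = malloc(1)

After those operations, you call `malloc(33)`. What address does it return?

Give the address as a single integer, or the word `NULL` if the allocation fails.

Answer: 1

Derivation:
Op 1: a = malloc(5) -> a = 0; heap: [0-4 ALLOC][5-51 FREE]
Op 2: free(a) -> (freed a); heap: [0-51 FREE]
Op 3: b = malloc(1) -> b = 0; heap: [0-0 ALLOC][1-51 FREE]
malloc(33): first-fit scan over [0-0 ALLOC][1-51 FREE] -> 1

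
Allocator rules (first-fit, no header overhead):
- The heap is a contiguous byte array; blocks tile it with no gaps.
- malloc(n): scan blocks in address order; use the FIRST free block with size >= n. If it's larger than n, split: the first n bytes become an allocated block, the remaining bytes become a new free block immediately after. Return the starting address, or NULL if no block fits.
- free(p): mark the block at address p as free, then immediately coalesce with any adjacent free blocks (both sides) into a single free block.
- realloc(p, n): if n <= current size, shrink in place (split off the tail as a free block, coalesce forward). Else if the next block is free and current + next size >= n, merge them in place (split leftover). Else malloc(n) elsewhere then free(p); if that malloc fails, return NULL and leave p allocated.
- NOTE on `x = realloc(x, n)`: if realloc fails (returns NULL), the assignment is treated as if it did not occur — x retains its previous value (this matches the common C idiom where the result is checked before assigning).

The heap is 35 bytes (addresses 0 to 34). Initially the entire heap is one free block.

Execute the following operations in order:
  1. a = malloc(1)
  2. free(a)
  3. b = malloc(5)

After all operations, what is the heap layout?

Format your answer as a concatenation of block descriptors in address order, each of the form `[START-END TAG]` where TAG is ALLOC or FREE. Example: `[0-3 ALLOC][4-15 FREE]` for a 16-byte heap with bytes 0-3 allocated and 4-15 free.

Op 1: a = malloc(1) -> a = 0; heap: [0-0 ALLOC][1-34 FREE]
Op 2: free(a) -> (freed a); heap: [0-34 FREE]
Op 3: b = malloc(5) -> b = 0; heap: [0-4 ALLOC][5-34 FREE]

Answer: [0-4 ALLOC][5-34 FREE]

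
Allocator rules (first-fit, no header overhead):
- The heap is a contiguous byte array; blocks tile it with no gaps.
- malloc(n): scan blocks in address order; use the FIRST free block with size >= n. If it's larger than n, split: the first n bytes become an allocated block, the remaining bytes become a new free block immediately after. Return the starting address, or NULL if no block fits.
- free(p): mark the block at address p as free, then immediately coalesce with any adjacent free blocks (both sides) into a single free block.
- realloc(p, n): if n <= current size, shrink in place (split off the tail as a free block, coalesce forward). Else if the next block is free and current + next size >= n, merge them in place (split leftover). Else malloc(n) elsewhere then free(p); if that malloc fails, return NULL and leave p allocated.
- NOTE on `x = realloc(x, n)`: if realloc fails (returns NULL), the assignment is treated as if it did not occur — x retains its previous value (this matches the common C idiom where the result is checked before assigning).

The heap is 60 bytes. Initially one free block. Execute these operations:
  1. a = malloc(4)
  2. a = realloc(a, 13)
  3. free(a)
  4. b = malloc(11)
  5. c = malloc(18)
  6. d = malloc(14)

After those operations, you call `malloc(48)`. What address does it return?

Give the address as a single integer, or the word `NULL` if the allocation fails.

Answer: NULL

Derivation:
Op 1: a = malloc(4) -> a = 0; heap: [0-3 ALLOC][4-59 FREE]
Op 2: a = realloc(a, 13) -> a = 0; heap: [0-12 ALLOC][13-59 FREE]
Op 3: free(a) -> (freed a); heap: [0-59 FREE]
Op 4: b = malloc(11) -> b = 0; heap: [0-10 ALLOC][11-59 FREE]
Op 5: c = malloc(18) -> c = 11; heap: [0-10 ALLOC][11-28 ALLOC][29-59 FREE]
Op 6: d = malloc(14) -> d = 29; heap: [0-10 ALLOC][11-28 ALLOC][29-42 ALLOC][43-59 FREE]
malloc(48): first-fit scan over [0-10 ALLOC][11-28 ALLOC][29-42 ALLOC][43-59 FREE] -> NULL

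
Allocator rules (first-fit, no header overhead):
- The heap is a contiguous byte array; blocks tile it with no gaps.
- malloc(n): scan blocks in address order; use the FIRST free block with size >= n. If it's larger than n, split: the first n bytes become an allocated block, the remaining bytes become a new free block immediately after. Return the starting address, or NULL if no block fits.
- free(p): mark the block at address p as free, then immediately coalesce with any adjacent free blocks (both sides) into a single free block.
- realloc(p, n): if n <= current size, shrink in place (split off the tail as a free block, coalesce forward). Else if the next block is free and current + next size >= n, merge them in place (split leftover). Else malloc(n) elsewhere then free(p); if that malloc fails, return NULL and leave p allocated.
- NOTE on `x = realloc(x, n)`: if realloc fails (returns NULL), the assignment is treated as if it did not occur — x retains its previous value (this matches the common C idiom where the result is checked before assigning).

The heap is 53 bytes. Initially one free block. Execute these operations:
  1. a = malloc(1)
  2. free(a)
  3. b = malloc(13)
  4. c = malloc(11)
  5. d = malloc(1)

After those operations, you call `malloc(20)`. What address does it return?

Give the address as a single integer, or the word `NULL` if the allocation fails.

Op 1: a = malloc(1) -> a = 0; heap: [0-0 ALLOC][1-52 FREE]
Op 2: free(a) -> (freed a); heap: [0-52 FREE]
Op 3: b = malloc(13) -> b = 0; heap: [0-12 ALLOC][13-52 FREE]
Op 4: c = malloc(11) -> c = 13; heap: [0-12 ALLOC][13-23 ALLOC][24-52 FREE]
Op 5: d = malloc(1) -> d = 24; heap: [0-12 ALLOC][13-23 ALLOC][24-24 ALLOC][25-52 FREE]
malloc(20): first-fit scan over [0-12 ALLOC][13-23 ALLOC][24-24 ALLOC][25-52 FREE] -> 25

Answer: 25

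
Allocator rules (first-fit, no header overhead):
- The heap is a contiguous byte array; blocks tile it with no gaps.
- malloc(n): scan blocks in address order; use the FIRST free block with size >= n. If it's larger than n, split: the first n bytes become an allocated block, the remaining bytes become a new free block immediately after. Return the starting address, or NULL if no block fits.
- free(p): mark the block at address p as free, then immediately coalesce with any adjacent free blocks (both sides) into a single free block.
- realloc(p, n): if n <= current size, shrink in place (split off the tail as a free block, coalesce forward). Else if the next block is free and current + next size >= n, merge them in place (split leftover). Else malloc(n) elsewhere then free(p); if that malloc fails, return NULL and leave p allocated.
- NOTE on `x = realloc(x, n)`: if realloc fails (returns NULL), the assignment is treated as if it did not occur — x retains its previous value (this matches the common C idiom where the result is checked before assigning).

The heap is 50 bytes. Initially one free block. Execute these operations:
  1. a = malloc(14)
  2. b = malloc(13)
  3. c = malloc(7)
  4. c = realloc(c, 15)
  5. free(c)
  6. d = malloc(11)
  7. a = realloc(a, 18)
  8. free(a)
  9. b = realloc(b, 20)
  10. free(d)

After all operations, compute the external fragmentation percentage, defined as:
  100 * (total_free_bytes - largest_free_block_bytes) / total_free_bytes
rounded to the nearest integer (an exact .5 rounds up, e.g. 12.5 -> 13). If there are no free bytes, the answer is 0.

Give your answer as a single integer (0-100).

Op 1: a = malloc(14) -> a = 0; heap: [0-13 ALLOC][14-49 FREE]
Op 2: b = malloc(13) -> b = 14; heap: [0-13 ALLOC][14-26 ALLOC][27-49 FREE]
Op 3: c = malloc(7) -> c = 27; heap: [0-13 ALLOC][14-26 ALLOC][27-33 ALLOC][34-49 FREE]
Op 4: c = realloc(c, 15) -> c = 27; heap: [0-13 ALLOC][14-26 ALLOC][27-41 ALLOC][42-49 FREE]
Op 5: free(c) -> (freed c); heap: [0-13 ALLOC][14-26 ALLOC][27-49 FREE]
Op 6: d = malloc(11) -> d = 27; heap: [0-13 ALLOC][14-26 ALLOC][27-37 ALLOC][38-49 FREE]
Op 7: a = realloc(a, 18) -> NULL (a unchanged); heap: [0-13 ALLOC][14-26 ALLOC][27-37 ALLOC][38-49 FREE]
Op 8: free(a) -> (freed a); heap: [0-13 FREE][14-26 ALLOC][27-37 ALLOC][38-49 FREE]
Op 9: b = realloc(b, 20) -> NULL (b unchanged); heap: [0-13 FREE][14-26 ALLOC][27-37 ALLOC][38-49 FREE]
Op 10: free(d) -> (freed d); heap: [0-13 FREE][14-26 ALLOC][27-49 FREE]
Free blocks: [14 23] total_free=37 largest=23 -> 100*(37-23)/37 = 1400/37 ≈ 37.838 -> rounds to 38

Answer: 38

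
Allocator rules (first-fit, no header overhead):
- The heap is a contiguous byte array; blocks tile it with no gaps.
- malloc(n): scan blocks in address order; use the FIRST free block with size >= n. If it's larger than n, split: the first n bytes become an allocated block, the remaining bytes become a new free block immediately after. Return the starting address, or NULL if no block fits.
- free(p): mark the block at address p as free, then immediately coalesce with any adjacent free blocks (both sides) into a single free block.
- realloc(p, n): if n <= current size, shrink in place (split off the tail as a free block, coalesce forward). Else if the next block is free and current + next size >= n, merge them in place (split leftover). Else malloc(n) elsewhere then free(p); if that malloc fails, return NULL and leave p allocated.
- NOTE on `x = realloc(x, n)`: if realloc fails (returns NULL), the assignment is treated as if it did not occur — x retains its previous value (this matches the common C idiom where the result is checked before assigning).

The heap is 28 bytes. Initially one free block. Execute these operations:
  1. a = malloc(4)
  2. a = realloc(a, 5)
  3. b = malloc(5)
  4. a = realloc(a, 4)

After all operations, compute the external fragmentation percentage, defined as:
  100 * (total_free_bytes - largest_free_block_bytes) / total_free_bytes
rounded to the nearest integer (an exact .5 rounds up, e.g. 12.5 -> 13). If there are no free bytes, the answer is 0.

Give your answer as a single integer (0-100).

Op 1: a = malloc(4) -> a = 0; heap: [0-3 ALLOC][4-27 FREE]
Op 2: a = realloc(a, 5) -> a = 0; heap: [0-4 ALLOC][5-27 FREE]
Op 3: b = malloc(5) -> b = 5; heap: [0-4 ALLOC][5-9 ALLOC][10-27 FREE]
Op 4: a = realloc(a, 4) -> a = 0; heap: [0-3 ALLOC][4-4 FREE][5-9 ALLOC][10-27 FREE]
Free blocks: [1 18] total_free=19 largest=18 -> 100*(19-18)/19 = 100/19 ≈ 5.263 -> rounds to 5

Answer: 5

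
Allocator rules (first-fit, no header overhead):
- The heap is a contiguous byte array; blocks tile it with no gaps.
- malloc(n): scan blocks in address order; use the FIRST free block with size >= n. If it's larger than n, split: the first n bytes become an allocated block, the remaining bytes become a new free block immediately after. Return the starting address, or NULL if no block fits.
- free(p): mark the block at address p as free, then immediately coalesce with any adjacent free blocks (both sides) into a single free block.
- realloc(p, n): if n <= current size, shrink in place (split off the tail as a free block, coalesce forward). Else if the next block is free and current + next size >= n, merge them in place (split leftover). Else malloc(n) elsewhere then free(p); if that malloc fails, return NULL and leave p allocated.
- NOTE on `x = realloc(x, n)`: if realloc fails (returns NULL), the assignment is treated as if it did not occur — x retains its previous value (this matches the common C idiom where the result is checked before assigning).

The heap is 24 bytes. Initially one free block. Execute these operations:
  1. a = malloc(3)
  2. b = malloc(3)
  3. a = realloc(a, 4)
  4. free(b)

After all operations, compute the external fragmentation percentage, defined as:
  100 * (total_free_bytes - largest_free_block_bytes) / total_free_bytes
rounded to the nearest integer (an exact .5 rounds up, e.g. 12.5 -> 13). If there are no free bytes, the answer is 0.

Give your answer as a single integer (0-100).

Answer: 30

Derivation:
Op 1: a = malloc(3) -> a = 0; heap: [0-2 ALLOC][3-23 FREE]
Op 2: b = malloc(3) -> b = 3; heap: [0-2 ALLOC][3-5 ALLOC][6-23 FREE]
Op 3: a = realloc(a, 4) -> a = 6; heap: [0-2 FREE][3-5 ALLOC][6-9 ALLOC][10-23 FREE]
Op 4: free(b) -> (freed b); heap: [0-5 FREE][6-9 ALLOC][10-23 FREE]
Free blocks: [6 14] total_free=20 largest=14 -> 100*(20-14)/20 = 600/20 = 30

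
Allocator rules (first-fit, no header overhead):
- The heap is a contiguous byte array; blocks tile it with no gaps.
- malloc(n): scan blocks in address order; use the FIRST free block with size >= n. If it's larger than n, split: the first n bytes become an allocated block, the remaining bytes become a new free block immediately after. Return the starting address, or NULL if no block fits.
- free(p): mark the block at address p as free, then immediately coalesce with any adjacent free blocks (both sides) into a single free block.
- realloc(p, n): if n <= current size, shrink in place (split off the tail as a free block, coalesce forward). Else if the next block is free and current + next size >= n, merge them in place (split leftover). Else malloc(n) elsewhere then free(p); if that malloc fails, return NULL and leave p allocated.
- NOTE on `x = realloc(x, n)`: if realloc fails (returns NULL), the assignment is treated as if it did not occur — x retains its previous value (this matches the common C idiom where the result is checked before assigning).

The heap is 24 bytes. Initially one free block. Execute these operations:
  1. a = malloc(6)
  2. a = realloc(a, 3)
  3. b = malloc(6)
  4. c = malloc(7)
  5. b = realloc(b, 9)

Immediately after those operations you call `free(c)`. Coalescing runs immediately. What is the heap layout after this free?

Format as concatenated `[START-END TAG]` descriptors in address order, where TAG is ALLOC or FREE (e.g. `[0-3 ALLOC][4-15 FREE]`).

Answer: [0-2 ALLOC][3-8 ALLOC][9-23 FREE]

Derivation:
Op 1: a = malloc(6) -> a = 0; heap: [0-5 ALLOC][6-23 FREE]
Op 2: a = realloc(a, 3) -> a = 0; heap: [0-2 ALLOC][3-23 FREE]
Op 3: b = malloc(6) -> b = 3; heap: [0-2 ALLOC][3-8 ALLOC][9-23 FREE]
Op 4: c = malloc(7) -> c = 9; heap: [0-2 ALLOC][3-8 ALLOC][9-15 ALLOC][16-23 FREE]
Op 5: b = realloc(b, 9) -> NULL (b unchanged); heap: [0-2 ALLOC][3-8 ALLOC][9-15 ALLOC][16-23 FREE]
free(c): c = 9 -> block [9-15 ALLOC]; mark free, coalesce with adjacent free neighbors -> [0-2 ALLOC][3-8 ALLOC][9-23 FREE]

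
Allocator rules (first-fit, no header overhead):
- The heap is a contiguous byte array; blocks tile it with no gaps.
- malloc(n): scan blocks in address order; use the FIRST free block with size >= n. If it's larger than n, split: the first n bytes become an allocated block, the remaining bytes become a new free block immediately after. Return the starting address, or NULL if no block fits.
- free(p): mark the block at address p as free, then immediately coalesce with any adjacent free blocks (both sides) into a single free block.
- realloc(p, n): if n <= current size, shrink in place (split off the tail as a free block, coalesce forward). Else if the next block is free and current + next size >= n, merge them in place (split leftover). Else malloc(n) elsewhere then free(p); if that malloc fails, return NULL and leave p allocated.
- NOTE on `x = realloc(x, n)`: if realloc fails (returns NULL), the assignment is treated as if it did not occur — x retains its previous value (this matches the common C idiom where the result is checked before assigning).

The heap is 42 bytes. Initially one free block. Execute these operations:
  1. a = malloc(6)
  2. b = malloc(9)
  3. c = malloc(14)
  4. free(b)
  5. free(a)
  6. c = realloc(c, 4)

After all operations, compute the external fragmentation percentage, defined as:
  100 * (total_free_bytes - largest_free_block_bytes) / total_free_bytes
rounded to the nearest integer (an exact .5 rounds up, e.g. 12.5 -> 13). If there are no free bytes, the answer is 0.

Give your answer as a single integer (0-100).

Op 1: a = malloc(6) -> a = 0; heap: [0-5 ALLOC][6-41 FREE]
Op 2: b = malloc(9) -> b = 6; heap: [0-5 ALLOC][6-14 ALLOC][15-41 FREE]
Op 3: c = malloc(14) -> c = 15; heap: [0-5 ALLOC][6-14 ALLOC][15-28 ALLOC][29-41 FREE]
Op 4: free(b) -> (freed b); heap: [0-5 ALLOC][6-14 FREE][15-28 ALLOC][29-41 FREE]
Op 5: free(a) -> (freed a); heap: [0-14 FREE][15-28 ALLOC][29-41 FREE]
Op 6: c = realloc(c, 4) -> c = 15; heap: [0-14 FREE][15-18 ALLOC][19-41 FREE]
Free blocks: [15 23] total_free=38 largest=23 -> 100*(38-23)/38 = 1500/38 ≈ 39.474 -> rounds to 39

Answer: 39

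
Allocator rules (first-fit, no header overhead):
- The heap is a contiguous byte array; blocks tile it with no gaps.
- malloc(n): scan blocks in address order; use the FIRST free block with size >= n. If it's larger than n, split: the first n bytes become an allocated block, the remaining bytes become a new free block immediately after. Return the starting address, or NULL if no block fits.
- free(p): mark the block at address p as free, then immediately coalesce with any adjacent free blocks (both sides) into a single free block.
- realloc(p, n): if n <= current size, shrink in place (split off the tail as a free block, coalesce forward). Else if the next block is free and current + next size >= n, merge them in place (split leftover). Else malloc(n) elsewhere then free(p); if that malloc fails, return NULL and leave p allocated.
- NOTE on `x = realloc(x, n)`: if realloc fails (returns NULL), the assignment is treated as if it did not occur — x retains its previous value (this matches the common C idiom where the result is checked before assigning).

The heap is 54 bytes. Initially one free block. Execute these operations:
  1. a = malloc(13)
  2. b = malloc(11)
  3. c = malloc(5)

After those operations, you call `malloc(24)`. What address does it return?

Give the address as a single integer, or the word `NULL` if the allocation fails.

Answer: 29

Derivation:
Op 1: a = malloc(13) -> a = 0; heap: [0-12 ALLOC][13-53 FREE]
Op 2: b = malloc(11) -> b = 13; heap: [0-12 ALLOC][13-23 ALLOC][24-53 FREE]
Op 3: c = malloc(5) -> c = 24; heap: [0-12 ALLOC][13-23 ALLOC][24-28 ALLOC][29-53 FREE]
malloc(24): first-fit scan over [0-12 ALLOC][13-23 ALLOC][24-28 ALLOC][29-53 FREE] -> 29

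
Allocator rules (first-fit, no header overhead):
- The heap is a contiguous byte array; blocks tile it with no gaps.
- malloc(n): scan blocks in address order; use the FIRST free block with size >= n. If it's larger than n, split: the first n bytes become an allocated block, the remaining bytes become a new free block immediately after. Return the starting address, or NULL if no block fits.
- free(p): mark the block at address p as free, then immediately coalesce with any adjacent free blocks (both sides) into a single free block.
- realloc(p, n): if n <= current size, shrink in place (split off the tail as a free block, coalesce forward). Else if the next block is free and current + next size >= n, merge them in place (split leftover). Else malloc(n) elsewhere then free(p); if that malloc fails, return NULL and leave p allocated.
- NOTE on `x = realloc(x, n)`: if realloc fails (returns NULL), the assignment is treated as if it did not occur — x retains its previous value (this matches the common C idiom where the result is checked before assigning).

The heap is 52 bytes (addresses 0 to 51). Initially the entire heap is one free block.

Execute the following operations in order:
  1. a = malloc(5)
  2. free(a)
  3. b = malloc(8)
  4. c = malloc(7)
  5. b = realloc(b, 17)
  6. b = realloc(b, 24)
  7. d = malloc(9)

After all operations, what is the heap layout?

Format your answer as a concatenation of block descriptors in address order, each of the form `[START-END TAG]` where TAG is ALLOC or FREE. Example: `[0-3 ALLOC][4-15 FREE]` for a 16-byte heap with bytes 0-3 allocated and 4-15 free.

Answer: [0-7 FREE][8-14 ALLOC][15-38 ALLOC][39-47 ALLOC][48-51 FREE]

Derivation:
Op 1: a = malloc(5) -> a = 0; heap: [0-4 ALLOC][5-51 FREE]
Op 2: free(a) -> (freed a); heap: [0-51 FREE]
Op 3: b = malloc(8) -> b = 0; heap: [0-7 ALLOC][8-51 FREE]
Op 4: c = malloc(7) -> c = 8; heap: [0-7 ALLOC][8-14 ALLOC][15-51 FREE]
Op 5: b = realloc(b, 17) -> b = 15; heap: [0-7 FREE][8-14 ALLOC][15-31 ALLOC][32-51 FREE]
Op 6: b = realloc(b, 24) -> b = 15; heap: [0-7 FREE][8-14 ALLOC][15-38 ALLOC][39-51 FREE]
Op 7: d = malloc(9) -> d = 39; heap: [0-7 FREE][8-14 ALLOC][15-38 ALLOC][39-47 ALLOC][48-51 FREE]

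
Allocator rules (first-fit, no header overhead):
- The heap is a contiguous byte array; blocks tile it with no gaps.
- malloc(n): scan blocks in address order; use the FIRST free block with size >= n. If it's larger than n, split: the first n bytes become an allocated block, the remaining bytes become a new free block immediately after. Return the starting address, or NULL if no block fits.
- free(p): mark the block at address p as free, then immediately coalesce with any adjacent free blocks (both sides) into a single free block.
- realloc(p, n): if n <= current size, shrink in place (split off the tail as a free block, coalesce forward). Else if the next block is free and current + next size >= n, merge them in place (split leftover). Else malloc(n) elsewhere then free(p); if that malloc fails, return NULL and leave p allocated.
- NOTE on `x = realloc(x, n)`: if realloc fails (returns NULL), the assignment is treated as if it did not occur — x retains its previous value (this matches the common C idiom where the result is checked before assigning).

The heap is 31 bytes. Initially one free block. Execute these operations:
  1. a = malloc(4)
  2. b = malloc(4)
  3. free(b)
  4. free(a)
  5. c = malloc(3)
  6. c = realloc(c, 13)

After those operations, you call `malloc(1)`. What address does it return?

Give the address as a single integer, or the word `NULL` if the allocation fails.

Op 1: a = malloc(4) -> a = 0; heap: [0-3 ALLOC][4-30 FREE]
Op 2: b = malloc(4) -> b = 4; heap: [0-3 ALLOC][4-7 ALLOC][8-30 FREE]
Op 3: free(b) -> (freed b); heap: [0-3 ALLOC][4-30 FREE]
Op 4: free(a) -> (freed a); heap: [0-30 FREE]
Op 5: c = malloc(3) -> c = 0; heap: [0-2 ALLOC][3-30 FREE]
Op 6: c = realloc(c, 13) -> c = 0; heap: [0-12 ALLOC][13-30 FREE]
malloc(1): first-fit scan over [0-12 ALLOC][13-30 FREE] -> 13

Answer: 13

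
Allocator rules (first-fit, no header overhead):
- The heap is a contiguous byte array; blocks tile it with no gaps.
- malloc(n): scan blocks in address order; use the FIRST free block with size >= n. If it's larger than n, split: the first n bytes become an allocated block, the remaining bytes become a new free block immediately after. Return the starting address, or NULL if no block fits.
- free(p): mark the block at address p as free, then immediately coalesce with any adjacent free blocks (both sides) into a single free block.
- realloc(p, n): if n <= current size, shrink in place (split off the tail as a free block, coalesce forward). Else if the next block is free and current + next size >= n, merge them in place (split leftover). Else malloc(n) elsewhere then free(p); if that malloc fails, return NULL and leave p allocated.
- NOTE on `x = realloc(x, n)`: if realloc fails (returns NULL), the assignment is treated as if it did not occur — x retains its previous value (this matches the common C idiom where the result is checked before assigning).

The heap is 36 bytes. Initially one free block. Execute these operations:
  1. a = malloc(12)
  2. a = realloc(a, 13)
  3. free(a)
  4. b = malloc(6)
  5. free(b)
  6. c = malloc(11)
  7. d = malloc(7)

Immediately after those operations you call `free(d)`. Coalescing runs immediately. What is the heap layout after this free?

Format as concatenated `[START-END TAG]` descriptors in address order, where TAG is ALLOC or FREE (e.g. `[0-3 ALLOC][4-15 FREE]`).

Answer: [0-10 ALLOC][11-35 FREE]

Derivation:
Op 1: a = malloc(12) -> a = 0; heap: [0-11 ALLOC][12-35 FREE]
Op 2: a = realloc(a, 13) -> a = 0; heap: [0-12 ALLOC][13-35 FREE]
Op 3: free(a) -> (freed a); heap: [0-35 FREE]
Op 4: b = malloc(6) -> b = 0; heap: [0-5 ALLOC][6-35 FREE]
Op 5: free(b) -> (freed b); heap: [0-35 FREE]
Op 6: c = malloc(11) -> c = 0; heap: [0-10 ALLOC][11-35 FREE]
Op 7: d = malloc(7) -> d = 11; heap: [0-10 ALLOC][11-17 ALLOC][18-35 FREE]
free(d): d = 11 -> block [11-17 ALLOC]; mark free, coalesce with adjacent free neighbors -> [0-10 ALLOC][11-35 FREE]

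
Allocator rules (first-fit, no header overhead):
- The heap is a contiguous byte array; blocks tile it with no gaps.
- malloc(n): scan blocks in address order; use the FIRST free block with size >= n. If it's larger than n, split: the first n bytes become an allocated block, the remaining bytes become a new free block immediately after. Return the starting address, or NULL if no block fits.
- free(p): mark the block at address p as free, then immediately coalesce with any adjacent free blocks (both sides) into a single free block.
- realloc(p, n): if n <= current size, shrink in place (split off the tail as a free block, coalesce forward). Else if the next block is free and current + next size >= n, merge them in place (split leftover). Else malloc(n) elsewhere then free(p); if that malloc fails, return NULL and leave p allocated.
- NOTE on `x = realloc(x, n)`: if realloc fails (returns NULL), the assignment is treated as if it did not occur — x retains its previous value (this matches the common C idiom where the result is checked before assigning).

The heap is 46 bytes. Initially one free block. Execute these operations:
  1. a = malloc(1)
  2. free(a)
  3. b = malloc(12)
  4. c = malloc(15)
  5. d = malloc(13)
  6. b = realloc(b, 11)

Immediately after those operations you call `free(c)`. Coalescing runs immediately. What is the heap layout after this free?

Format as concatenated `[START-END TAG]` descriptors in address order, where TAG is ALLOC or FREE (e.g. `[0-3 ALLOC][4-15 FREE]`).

Op 1: a = malloc(1) -> a = 0; heap: [0-0 ALLOC][1-45 FREE]
Op 2: free(a) -> (freed a); heap: [0-45 FREE]
Op 3: b = malloc(12) -> b = 0; heap: [0-11 ALLOC][12-45 FREE]
Op 4: c = malloc(15) -> c = 12; heap: [0-11 ALLOC][12-26 ALLOC][27-45 FREE]
Op 5: d = malloc(13) -> d = 27; heap: [0-11 ALLOC][12-26 ALLOC][27-39 ALLOC][40-45 FREE]
Op 6: b = realloc(b, 11) -> b = 0; heap: [0-10 ALLOC][11-11 FREE][12-26 ALLOC][27-39 ALLOC][40-45 FREE]
free(c): c = 12 -> block [12-26 ALLOC]; mark free, coalesce with adjacent free neighbors -> [0-10 ALLOC][11-26 FREE][27-39 ALLOC][40-45 FREE]

Answer: [0-10 ALLOC][11-26 FREE][27-39 ALLOC][40-45 FREE]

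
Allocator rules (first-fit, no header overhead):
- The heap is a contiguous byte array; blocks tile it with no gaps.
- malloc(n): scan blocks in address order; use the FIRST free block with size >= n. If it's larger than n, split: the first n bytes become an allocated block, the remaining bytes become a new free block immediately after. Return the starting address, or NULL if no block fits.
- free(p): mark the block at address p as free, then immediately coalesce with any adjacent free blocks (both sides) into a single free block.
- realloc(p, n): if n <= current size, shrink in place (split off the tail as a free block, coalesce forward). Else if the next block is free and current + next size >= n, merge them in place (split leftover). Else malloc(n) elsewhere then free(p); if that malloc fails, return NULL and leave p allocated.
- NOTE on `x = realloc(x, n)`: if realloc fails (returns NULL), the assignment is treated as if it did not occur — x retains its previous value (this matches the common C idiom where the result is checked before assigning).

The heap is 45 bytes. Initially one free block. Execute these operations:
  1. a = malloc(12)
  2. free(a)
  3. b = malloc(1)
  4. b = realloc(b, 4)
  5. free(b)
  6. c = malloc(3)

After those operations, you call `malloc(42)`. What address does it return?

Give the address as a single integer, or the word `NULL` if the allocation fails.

Answer: 3

Derivation:
Op 1: a = malloc(12) -> a = 0; heap: [0-11 ALLOC][12-44 FREE]
Op 2: free(a) -> (freed a); heap: [0-44 FREE]
Op 3: b = malloc(1) -> b = 0; heap: [0-0 ALLOC][1-44 FREE]
Op 4: b = realloc(b, 4) -> b = 0; heap: [0-3 ALLOC][4-44 FREE]
Op 5: free(b) -> (freed b); heap: [0-44 FREE]
Op 6: c = malloc(3) -> c = 0; heap: [0-2 ALLOC][3-44 FREE]
malloc(42): first-fit scan over [0-2 ALLOC][3-44 FREE] -> 3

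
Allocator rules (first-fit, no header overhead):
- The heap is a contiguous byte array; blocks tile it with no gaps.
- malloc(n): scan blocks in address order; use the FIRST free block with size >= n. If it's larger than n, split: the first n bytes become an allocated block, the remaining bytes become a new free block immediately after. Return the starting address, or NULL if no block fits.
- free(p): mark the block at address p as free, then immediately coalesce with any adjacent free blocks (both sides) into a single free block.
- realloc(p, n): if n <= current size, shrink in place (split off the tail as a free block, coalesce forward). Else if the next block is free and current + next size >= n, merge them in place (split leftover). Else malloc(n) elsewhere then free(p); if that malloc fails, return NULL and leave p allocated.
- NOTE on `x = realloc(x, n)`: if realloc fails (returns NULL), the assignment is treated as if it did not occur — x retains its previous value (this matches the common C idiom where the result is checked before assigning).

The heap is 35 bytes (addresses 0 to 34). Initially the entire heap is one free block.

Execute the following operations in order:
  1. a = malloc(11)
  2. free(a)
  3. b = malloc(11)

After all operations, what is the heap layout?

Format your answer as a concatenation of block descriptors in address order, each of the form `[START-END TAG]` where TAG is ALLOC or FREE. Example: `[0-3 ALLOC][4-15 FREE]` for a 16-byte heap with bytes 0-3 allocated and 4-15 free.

Answer: [0-10 ALLOC][11-34 FREE]

Derivation:
Op 1: a = malloc(11) -> a = 0; heap: [0-10 ALLOC][11-34 FREE]
Op 2: free(a) -> (freed a); heap: [0-34 FREE]
Op 3: b = malloc(11) -> b = 0; heap: [0-10 ALLOC][11-34 FREE]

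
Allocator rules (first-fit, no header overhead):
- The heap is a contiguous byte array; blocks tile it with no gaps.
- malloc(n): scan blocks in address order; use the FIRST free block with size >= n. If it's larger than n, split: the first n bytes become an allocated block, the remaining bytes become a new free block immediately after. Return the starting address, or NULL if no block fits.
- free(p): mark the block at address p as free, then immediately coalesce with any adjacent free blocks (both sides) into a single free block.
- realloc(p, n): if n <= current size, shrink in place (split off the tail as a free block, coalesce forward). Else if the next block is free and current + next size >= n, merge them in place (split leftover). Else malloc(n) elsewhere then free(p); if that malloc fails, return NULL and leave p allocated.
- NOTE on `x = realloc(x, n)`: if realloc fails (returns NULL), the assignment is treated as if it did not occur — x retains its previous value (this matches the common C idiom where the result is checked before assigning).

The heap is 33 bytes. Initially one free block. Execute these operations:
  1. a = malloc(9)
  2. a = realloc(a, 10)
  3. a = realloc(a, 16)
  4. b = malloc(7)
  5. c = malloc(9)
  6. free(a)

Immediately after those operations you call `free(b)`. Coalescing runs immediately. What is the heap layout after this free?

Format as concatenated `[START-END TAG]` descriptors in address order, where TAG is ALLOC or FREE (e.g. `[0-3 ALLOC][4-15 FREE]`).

Op 1: a = malloc(9) -> a = 0; heap: [0-8 ALLOC][9-32 FREE]
Op 2: a = realloc(a, 10) -> a = 0; heap: [0-9 ALLOC][10-32 FREE]
Op 3: a = realloc(a, 16) -> a = 0; heap: [0-15 ALLOC][16-32 FREE]
Op 4: b = malloc(7) -> b = 16; heap: [0-15 ALLOC][16-22 ALLOC][23-32 FREE]
Op 5: c = malloc(9) -> c = 23; heap: [0-15 ALLOC][16-22 ALLOC][23-31 ALLOC][32-32 FREE]
Op 6: free(a) -> (freed a); heap: [0-15 FREE][16-22 ALLOC][23-31 ALLOC][32-32 FREE]
free(b): b = 16 -> block [16-22 ALLOC]; mark free, coalesce with adjacent free neighbors -> [0-22 FREE][23-31 ALLOC][32-32 FREE]

Answer: [0-22 FREE][23-31 ALLOC][32-32 FREE]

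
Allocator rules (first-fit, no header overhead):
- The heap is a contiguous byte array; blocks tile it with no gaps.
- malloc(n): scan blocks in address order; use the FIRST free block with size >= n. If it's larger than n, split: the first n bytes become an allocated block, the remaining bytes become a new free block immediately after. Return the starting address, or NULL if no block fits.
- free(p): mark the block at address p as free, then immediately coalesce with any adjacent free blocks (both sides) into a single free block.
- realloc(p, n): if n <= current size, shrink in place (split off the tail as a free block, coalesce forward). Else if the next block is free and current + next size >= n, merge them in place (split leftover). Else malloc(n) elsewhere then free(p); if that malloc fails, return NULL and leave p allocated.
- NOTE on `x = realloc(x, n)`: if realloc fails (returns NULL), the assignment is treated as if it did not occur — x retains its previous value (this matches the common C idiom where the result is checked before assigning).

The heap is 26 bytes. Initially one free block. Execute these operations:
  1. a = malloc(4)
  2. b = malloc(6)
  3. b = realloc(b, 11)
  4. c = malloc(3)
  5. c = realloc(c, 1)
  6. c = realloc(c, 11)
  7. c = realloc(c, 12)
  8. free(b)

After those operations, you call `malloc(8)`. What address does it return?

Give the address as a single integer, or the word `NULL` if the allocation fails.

Answer: 4

Derivation:
Op 1: a = malloc(4) -> a = 0; heap: [0-3 ALLOC][4-25 FREE]
Op 2: b = malloc(6) -> b = 4; heap: [0-3 ALLOC][4-9 ALLOC][10-25 FREE]
Op 3: b = realloc(b, 11) -> b = 4; heap: [0-3 ALLOC][4-14 ALLOC][15-25 FREE]
Op 4: c = malloc(3) -> c = 15; heap: [0-3 ALLOC][4-14 ALLOC][15-17 ALLOC][18-25 FREE]
Op 5: c = realloc(c, 1) -> c = 15; heap: [0-3 ALLOC][4-14 ALLOC][15-15 ALLOC][16-25 FREE]
Op 6: c = realloc(c, 11) -> c = 15; heap: [0-3 ALLOC][4-14 ALLOC][15-25 ALLOC]
Op 7: c = realloc(c, 12) -> NULL (c unchanged); heap: [0-3 ALLOC][4-14 ALLOC][15-25 ALLOC]
Op 8: free(b) -> (freed b); heap: [0-3 ALLOC][4-14 FREE][15-25 ALLOC]
malloc(8): first-fit scan over [0-3 ALLOC][4-14 FREE][15-25 ALLOC] -> 4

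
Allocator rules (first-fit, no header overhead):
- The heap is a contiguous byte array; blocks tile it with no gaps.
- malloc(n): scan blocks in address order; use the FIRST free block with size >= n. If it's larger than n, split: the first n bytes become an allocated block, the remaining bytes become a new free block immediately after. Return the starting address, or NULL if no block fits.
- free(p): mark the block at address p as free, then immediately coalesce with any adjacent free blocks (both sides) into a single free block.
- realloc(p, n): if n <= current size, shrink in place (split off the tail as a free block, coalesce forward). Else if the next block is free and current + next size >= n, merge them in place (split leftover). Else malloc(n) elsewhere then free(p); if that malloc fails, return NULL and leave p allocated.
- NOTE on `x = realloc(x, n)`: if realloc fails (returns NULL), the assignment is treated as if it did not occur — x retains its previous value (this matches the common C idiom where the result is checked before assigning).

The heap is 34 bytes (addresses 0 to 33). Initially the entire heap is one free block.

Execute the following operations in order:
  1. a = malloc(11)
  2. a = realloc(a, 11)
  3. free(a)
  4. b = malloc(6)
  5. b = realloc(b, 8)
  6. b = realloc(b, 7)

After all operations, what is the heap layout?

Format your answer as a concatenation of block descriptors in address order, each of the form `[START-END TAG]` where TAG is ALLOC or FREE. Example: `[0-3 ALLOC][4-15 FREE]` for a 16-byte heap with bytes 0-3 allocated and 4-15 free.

Answer: [0-6 ALLOC][7-33 FREE]

Derivation:
Op 1: a = malloc(11) -> a = 0; heap: [0-10 ALLOC][11-33 FREE]
Op 2: a = realloc(a, 11) -> a = 0; heap: [0-10 ALLOC][11-33 FREE]
Op 3: free(a) -> (freed a); heap: [0-33 FREE]
Op 4: b = malloc(6) -> b = 0; heap: [0-5 ALLOC][6-33 FREE]
Op 5: b = realloc(b, 8) -> b = 0; heap: [0-7 ALLOC][8-33 FREE]
Op 6: b = realloc(b, 7) -> b = 0; heap: [0-6 ALLOC][7-33 FREE]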